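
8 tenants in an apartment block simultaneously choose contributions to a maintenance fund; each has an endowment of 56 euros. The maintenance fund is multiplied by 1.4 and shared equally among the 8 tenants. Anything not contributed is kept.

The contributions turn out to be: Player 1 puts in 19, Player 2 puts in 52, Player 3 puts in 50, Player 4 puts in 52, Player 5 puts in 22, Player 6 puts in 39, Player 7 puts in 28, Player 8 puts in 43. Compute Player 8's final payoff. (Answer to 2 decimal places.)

Total contributed: 19 + 52 + 50 + 52 + 22 + 39 + 28 + 43 = 305.
Each receives 1.4 × 305 / 8 = 53.38 from the maintenance fund.
Player 8 keeps 56 − 43 = 13, so Player 8's payoff is 13 + 53.38 = 66.38.

66.38 euros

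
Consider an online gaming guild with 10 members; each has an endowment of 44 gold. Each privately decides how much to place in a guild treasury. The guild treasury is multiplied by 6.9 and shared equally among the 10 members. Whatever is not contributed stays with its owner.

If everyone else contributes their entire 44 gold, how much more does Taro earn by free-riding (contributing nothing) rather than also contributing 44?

13.64 gold

Switching from a contribution of 44 to 0 lets Taro keep an extra 44 gold, but lowers the guild treasury by 44, which costs Taro their own share of that drop: 6.9/10 × 44 = 30.36.
Net gain = 44 − 30.36 = 13.64. The private return per contributed unit (0.6900) is below 1, so free-riding is indeed the best response regardless of what the others do.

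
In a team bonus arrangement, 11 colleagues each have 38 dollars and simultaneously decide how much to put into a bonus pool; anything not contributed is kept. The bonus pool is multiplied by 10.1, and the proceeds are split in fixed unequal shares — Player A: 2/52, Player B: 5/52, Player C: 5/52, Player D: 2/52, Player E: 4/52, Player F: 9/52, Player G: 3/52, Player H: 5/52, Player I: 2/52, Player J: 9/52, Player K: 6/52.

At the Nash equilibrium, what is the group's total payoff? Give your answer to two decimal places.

A player with share s gets back 10.1·s per unit contributed, so full contribution is dominant for anyone with s > 1/10.1 = 0.0990 and zero contribution is dominant for anyone below.
The shares above 0.0990 belong to Player F, Player J and Player K, contributing 38 each; the remaining 8 contribute 0. Total contributed: 114.
The bonus pool pays out 10.1 × 114 = 1151.40 in total (split across the unequal shares, but the aggregate is all that matters for the group sum).
The 8 free-riders keep 38 each, adding 304. Group total = 304 + 1151.40 = 1455.40.

1455.40 dollars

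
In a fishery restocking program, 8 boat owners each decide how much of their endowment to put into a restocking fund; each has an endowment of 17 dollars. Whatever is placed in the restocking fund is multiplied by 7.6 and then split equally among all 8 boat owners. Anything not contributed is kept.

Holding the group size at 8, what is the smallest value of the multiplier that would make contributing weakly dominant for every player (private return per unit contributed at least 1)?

A contributed unit returns (multiplier)/8 to its contributor.
This reaches 1 exactly when the multiplier is 8.

8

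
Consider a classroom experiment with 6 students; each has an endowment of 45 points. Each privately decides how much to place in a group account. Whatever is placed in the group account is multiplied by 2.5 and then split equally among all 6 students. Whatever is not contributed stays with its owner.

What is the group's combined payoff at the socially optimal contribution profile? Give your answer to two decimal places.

Each contributed unit returns 2.500 to the group as a whole (0.4167 to each of 6 players), which exceeds 1, so the social optimum is full contribution: group total = 2.500 × 270 = 675.00.

675.00 points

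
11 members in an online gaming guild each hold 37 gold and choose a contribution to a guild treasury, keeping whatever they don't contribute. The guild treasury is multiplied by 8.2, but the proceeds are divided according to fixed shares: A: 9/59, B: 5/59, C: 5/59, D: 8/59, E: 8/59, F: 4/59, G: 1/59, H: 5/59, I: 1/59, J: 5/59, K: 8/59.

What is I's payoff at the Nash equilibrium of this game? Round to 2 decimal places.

57.57 gold

A player with share s gets back 8.2·s per unit contributed, so full contribution is dominant for anyone with s > 1/8.2 = 0.1220 and zero contribution is dominant for anyone below.
A, D, E and K clear that bar, contributing 37 each; the remaining 7 contribute 0. Total contributed: 148.
I keeps 37 and receives 8.2 × 148 × 1/59 = 20.57 from the guild treasury, for a payoff of 57.57.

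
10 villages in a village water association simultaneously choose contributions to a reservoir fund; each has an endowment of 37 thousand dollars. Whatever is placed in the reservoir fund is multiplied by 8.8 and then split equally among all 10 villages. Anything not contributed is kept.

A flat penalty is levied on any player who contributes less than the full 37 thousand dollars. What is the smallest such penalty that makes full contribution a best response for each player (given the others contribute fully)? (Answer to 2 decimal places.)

4.44 thousand dollars

Given the others contribute fully, the best deviation is to contribute 0 (any partial contribution still incurs the fine and gives up units whose private return 0.8800 is below 1).
Deviating from 37 to 0 saves 37 thousand dollars but forfeits the deviator's share of the drop in the reservoir fund: 8.8/10 × 37 = 32.56.
So the deviation gain is 37 − 32.56 = 4.44, and the fine must be at least 4.44 thousand dollars to wipe it out.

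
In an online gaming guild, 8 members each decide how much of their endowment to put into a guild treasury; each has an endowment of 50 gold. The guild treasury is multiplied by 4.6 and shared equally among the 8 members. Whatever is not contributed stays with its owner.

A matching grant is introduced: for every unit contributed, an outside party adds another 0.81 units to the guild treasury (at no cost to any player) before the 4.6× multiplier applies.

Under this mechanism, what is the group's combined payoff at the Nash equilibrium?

The effective private return per unit is now 4.6 × 1.81 / 8 = 1.0408 > 1, so every player's dominant strategy flips to full contribution.
At the Nash equilibrium everyone contributes 50. Group total payoff = 4.6 × 1.81 × 400 = 3330.40.

3330.40 gold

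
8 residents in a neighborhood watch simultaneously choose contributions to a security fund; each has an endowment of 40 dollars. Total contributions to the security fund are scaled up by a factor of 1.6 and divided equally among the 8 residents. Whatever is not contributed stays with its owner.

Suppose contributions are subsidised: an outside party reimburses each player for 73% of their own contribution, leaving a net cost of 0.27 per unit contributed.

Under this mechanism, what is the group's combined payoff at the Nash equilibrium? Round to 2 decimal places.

With the mechanism, a contributed unit returns (1.6/8) / 0.27 = 0.7407 per unit of net cost — still below 1 — so contributing 0 remains dominant for every player.
Everyone keeps their endowment and the group total is 8 × 40 = 320.

320.00 dollars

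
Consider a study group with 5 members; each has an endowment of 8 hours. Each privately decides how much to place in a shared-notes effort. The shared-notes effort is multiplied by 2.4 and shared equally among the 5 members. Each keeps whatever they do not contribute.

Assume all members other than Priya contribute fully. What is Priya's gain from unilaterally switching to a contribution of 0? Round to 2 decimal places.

4.16 hours

Switching from a contribution of 8 to 0 lets Priya keep an extra 8 hours, but lowers the shared-notes effort by 8, which costs Priya their own share of that drop: 2.4/5 × 8 = 3.84.
Net gain = 8 − 3.84 = 4.16. The private return per contributed unit (0.4800) is below 1, so free-riding is indeed the best response regardless of what the others do.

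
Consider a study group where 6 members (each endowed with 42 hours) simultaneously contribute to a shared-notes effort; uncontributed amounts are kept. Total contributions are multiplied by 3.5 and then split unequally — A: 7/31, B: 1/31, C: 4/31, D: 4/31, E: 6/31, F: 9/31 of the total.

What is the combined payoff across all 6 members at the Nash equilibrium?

357.00 hours

For player j, contributing a unit is worthwhile iff 3.5 × (j's share) ≥ 1, i.e. iff j's share is at least 0.2857.
The only share above 0.2857 is F's 9/31, contributing 42; the remaining 5 contribute 0. Total contributed: 42.
The shared-notes effort pays out 3.5 × 42 = 147.00 in total (split across the unequal shares, but the aggregate is all that matters for the group sum).
The 5 free-riders keep 42 each, adding 210. Group total = 210 + 147.00 = 357.00.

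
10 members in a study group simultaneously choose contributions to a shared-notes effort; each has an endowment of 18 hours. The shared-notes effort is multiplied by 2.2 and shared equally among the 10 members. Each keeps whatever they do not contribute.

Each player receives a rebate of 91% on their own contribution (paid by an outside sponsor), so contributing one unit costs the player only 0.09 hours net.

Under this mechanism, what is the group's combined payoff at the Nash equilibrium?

Under the mechanism each unit contributed yields (2.2/10) / 0.09 = 2.4444 back to its contributor per unit of net cost, which exceeds 1, making full contribution the dominant choice for everyone.
So the Nash equilibrium is full contribution by all 10; the group earns 10 × (18 × 0.91 + 2.2 × 18) = 559.80.

559.80 hours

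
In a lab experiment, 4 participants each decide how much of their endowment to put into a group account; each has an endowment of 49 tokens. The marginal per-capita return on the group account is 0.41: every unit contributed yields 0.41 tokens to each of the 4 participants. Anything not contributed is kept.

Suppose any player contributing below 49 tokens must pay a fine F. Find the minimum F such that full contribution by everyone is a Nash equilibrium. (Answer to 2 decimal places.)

28.91 tokens

Given the others contribute fully, the best deviation is to contribute 0 (any partial contribution still incurs the fine and gives up units whose private return 0.41 is below 1).
Deviating from 49 to 0 saves 49 tokens but forfeits the deviator's share of the drop in the group account: 0.41 × 49 = 20.09.
So the deviation gain is 49 − 20.09 = 28.91, and the fine must be at least 28.91 tokens to wipe it out.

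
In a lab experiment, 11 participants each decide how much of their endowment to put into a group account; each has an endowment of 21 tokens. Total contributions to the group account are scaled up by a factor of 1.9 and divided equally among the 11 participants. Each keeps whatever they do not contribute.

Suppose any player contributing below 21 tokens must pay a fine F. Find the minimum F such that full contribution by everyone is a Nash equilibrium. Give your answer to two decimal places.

Given the others contribute fully, the best deviation is to contribute 0 (any partial contribution still incurs the fine and gives up units whose private return 0.1727 is below 1).
Deviating from 21 to 0 saves 21 tokens but forfeits the deviator's share of the drop in the group account: 1.9/11 × 21 = 3.63.
So the deviation gain is 21 − 3.63 = 17.37, and the fine must be at least 17.37 tokens to wipe it out.

17.37 tokens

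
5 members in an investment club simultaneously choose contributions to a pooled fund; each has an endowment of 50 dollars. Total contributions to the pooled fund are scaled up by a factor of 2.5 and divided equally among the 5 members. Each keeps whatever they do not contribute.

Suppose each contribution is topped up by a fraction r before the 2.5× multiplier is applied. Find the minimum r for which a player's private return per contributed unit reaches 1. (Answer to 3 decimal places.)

With matching at rate r, one contributed unit becomes (1 + r) in the pooled fund and returns 2.5 × (1 + r) / 5 to the contributor.
Setting this equal to 1: 1 + r = 5/2.5 = 2.0000.
So the minimum matching rate is r = 2.0000 − 1 = 1.000.

1.000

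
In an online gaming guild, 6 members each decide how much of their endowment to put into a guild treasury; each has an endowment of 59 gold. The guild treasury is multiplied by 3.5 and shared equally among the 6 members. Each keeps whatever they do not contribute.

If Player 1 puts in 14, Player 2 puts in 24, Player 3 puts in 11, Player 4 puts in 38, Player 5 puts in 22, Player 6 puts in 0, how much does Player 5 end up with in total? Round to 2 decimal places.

Total contributed: 14 + 24 + 11 + 38 + 22 + 0 = 109.
Each receives 3.5 × 109 / 6 = 63.58 from the guild treasury.
Player 5 keeps 59 − 22 = 37, so Player 5's payoff is 37 + 63.58 = 100.58.

100.58 gold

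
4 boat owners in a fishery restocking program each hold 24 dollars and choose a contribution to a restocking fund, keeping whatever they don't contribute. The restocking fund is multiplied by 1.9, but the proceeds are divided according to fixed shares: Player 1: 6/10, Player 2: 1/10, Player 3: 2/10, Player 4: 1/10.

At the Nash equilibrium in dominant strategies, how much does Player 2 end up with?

28.56 dollars

Player j's private return per contributed unit is 1.9 × (j's share). Contributing is weakly dominant for j when that share is at least 1/1.9 = 0.5263, and contributing 0 is dominant otherwise.
Player 1 alone (share 6/10) is above the threshold, contributing 24; the remaining 3 contribute 0. Total contributed: 24.
Player 2 keeps 24 and receives 1.9 × 24 × 1/10 = 4.56 from the restocking fund, for a payoff of 28.56.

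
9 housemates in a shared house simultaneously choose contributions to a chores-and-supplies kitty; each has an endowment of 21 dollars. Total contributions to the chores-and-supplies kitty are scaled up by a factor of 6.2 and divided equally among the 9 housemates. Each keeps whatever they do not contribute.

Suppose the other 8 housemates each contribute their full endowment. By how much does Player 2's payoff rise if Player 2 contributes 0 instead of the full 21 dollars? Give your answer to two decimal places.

Switching from a contribution of 21 to 0 lets Player 2 keep an extra 21 dollars, but lowers the chores-and-supplies kitty by 21, which costs Player 2 their own share of that drop: 6.2/9 × 21 = 14.47.
Net gain = 21 − 14.47 = 6.53. The private return per contributed unit (0.6889) is below 1, so free-riding is indeed the best response regardless of what the others do.

6.53 dollars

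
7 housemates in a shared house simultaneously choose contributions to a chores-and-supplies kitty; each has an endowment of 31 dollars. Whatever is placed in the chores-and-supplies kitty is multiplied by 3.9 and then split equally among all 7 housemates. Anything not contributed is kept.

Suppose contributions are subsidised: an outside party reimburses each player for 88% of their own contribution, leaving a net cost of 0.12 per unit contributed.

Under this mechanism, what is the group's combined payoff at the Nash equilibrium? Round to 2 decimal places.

1037.26 dollars

Under the mechanism each unit contributed yields (3.9/7) / 0.12 = 4.6429 back to its contributor per unit of net cost, which exceeds 1, making full contribution the dominant choice for everyone.
So the Nash equilibrium is full contribution by all 7; the group earns 7 × (31 × 0.88 + 3.9 × 31) = 1037.26.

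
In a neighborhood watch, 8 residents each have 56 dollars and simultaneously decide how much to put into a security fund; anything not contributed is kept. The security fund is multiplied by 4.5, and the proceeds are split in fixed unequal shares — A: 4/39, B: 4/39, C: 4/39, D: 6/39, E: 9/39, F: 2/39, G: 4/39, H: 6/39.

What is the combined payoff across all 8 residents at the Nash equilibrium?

644.00 dollars

Player j's private return per contributed unit is 4.5 × (j's share). Contributing is weakly dominant for j when that share is at least 1/4.5 = 0.2222, and contributing 0 is dominant otherwise.
The only share above 0.2222 is E's 9/39, contributing 56; the remaining 7 contribute 0. Total contributed: 56.
The security fund pays out 4.5 × 56 = 252.00 in total (split across the unequal shares, but the aggregate is all that matters for the group sum).
The 7 free-riders keep 56 each, adding 392. Group total = 392 + 252.00 = 644.00.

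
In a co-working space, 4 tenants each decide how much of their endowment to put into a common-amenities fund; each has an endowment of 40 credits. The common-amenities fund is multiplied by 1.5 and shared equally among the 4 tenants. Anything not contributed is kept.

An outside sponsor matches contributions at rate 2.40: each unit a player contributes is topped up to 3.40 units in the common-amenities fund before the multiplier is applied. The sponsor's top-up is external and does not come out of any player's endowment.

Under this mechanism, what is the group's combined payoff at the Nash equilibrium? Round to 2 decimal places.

816.00 credits

With the mechanism, a contributed unit returns 1.5 × 3.40 / 4 = 1.2750 per unit of net cost to the contributor — now above 1 — so contributing fully is weakly dominant for every player.
So the Nash equilibrium is full contribution by all 4; the group earns 1.5 × 3.40 × 160 = 816.00.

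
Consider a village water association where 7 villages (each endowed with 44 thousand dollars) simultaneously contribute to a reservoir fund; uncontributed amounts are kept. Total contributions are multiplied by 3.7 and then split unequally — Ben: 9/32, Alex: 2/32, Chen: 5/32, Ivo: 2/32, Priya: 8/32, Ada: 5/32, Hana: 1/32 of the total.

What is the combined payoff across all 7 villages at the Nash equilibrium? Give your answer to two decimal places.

426.80 thousand dollars

Each unit j contributes comes back to j as 3.7 × (j's share), so j prefers to contribute only if that share exceeds 1/3.7 = 0.2703; otherwise keeping the unit dominates.
The only share above 0.2703 is Ben's 9/32, contributing 44; the remaining 6 contribute 0. Total contributed: 44.
The reservoir fund pays out 3.7 × 44 = 162.80 in total (split across the unequal shares, but the aggregate is all that matters for the group sum).
The 6 free-riders keep 44 each, adding 264. Group total = 264 + 162.80 = 426.80.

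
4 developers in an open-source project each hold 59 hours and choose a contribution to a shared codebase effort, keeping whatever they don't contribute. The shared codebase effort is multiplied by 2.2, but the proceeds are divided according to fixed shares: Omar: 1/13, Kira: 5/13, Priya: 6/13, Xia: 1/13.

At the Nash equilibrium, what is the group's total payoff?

Each unit j contributes comes back to j as 2.2 × (j's share), so j prefers to contribute only if that share exceeds 1/2.2 = 0.4545; otherwise keeping the unit dominates.
The only share above 0.4545 is Priya's 6/13, contributing 59; the remaining 3 contribute 0. Total contributed: 59.
The shared codebase effort pays out 2.2 × 59 = 129.80 in total (split across the unequal shares, but the aggregate is all that matters for the group sum).
The 3 free-riders keep 59 each, adding 177. Group total = 177 + 129.80 = 306.80.

306.80 hours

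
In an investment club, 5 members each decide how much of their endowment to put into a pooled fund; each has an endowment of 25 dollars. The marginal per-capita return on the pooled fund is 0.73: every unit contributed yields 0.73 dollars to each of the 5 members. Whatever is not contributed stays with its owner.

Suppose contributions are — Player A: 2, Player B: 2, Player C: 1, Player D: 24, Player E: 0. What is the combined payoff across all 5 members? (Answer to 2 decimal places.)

201.85 dollars

Total contributed: 2 + 2 + 1 + 24 + 0 = 29; total kept: 5 × 25 − 29 = 96.
The pooled fund pays out 0.73 × 5 × 29 = 105.85 in aggregate.
Group total = 96 + 105.85 = 201.85.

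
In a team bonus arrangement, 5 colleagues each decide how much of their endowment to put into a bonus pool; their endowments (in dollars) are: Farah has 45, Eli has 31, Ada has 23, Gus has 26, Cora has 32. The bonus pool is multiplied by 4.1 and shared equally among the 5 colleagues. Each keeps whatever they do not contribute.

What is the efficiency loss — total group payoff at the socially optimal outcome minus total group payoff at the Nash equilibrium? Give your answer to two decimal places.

The private return per contributed unit is 4.1/5 = 0.8200 < 1 for every player regardless of endowment, so the Nash equilibrium is zero contribution and the group total is Σ E_j = 45 + 31 + 23 + 26 + 32 = 157.
Each contributed unit returns 4.100 to the group, so the social optimum is full contribution by everyone: group total = 4.100 × 157 = 643.70.
Efficiency loss = (4.100 − 1) × 157 = 486.70.

486.70 dollars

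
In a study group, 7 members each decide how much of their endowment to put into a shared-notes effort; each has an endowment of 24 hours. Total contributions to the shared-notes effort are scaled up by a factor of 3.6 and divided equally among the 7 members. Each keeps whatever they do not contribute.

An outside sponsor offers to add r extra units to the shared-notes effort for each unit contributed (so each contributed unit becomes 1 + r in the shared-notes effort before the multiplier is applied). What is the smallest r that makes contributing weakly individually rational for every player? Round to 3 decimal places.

With matching at rate r, one contributed unit becomes (1 + r) in the shared-notes effort and returns 3.6 × (1 + r) / 7 to the contributor.
Setting this equal to 1: 1 + r = 7/3.6 = 1.9444.
So the minimum matching rate is r = 1.9444 − 1 = 0.944.

0.944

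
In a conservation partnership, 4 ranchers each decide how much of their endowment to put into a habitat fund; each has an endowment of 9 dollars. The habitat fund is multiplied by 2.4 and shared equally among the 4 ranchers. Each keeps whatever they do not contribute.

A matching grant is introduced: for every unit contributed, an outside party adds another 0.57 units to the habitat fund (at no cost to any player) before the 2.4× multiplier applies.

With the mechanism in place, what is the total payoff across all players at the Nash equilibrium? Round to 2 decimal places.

Even with the mechanism, each unit contributed returns only 2.4 × 1.57 / 4 = 0.9420 per unit of net cost, so contributing nothing is still dominant.
Everyone keeps their endowment and the group total is 4 × 9 = 36.

36.00 dollars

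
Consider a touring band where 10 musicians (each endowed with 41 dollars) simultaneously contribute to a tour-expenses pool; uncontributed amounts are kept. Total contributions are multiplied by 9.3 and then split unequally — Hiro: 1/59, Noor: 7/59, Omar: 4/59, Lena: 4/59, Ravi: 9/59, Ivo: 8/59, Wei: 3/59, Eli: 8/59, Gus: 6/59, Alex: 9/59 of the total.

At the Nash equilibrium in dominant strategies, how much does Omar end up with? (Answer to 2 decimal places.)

Player j's private return per contributed unit is 9.3 × (j's share). Contributing is weakly dominant for j when that share is at least 1/9.3 = 0.1075, and contributing 0 is dominant otherwise.
Noor, Ravi, Ivo, Eli and Alex are above the threshold, contributing 41 each; the remaining 5 contribute 0. Total contributed: 205.
Omar keeps 41 and receives 9.3 × 205 × 4/59 = 129.25 from the tour-expenses pool, for a payoff of 170.25.

170.25 dollars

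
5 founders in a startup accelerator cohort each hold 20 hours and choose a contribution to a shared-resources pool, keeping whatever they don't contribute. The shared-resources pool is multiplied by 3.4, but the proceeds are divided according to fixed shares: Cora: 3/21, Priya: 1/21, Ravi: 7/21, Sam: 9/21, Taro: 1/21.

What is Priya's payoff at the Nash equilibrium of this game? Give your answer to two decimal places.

A player with share s gets back 3.4·s per unit contributed, so full contribution is dominant for anyone with s > 1/3.4 = 0.2941 and zero contribution is dominant for anyone below.
Ravi and Sam clear that bar, contributing 20 each; the remaining 3 contribute 0. Total contributed: 40.
Priya keeps 20 and receives 3.4 × 40 × 1/21 = 6.48 from the shared-resources pool, for a payoff of 26.48.

26.48 hours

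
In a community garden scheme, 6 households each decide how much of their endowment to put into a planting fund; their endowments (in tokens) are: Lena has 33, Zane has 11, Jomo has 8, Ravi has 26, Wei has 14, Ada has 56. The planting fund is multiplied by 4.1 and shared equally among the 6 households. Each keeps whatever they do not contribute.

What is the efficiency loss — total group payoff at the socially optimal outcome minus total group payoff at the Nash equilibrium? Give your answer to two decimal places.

The private return per contributed unit is 4.1/6 = 0.6833 < 1 for every player regardless of endowment, so the Nash equilibrium is zero contribution and the group total is Σ E_j = 33 + 11 + 8 + 26 + 14 + 56 = 148.
Each contributed unit returns 4.100 to the group, so the social optimum is full contribution by everyone: group total = 4.100 × 148 = 606.80.
Efficiency loss = (4.100 − 1) × 148 = 458.80.

458.80 tokens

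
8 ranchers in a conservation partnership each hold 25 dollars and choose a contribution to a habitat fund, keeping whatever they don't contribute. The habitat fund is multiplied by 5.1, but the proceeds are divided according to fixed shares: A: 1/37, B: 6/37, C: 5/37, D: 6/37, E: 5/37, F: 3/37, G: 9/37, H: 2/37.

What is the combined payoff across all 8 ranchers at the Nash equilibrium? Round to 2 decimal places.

302.50 dollars

Each unit j contributes comes back to j as 5.1 × (j's share), so j prefers to contribute only if that share exceeds 1/5.1 = 0.1961; otherwise keeping the unit dominates.
Only G (9/37) clears that bar, contributing 25; the remaining 7 contribute 0. Total contributed: 25.
The habitat fund pays out 5.1 × 25 = 127.50 in total (split across the unequal shares, but the aggregate is all that matters for the group sum).
The 7 free-riders keep 25 each, adding 175. Group total = 175 + 127.50 = 302.50.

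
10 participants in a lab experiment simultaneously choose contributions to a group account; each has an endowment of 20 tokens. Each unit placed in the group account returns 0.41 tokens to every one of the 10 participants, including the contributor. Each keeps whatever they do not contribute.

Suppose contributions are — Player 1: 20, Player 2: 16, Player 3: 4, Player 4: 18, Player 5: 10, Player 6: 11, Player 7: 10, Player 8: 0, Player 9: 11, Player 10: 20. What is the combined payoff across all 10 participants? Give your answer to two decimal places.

572.00 tokens

Total contributed: 20 + 16 + 4 + 18 + 10 + 11 + 10 + 0 + 11 + 20 = 120; total kept: 10 × 20 − 120 = 80.
The group account pays out 0.41 × 10 × 120 = 492.00 in aggregate.
Group total = 80 + 492.00 = 572.00.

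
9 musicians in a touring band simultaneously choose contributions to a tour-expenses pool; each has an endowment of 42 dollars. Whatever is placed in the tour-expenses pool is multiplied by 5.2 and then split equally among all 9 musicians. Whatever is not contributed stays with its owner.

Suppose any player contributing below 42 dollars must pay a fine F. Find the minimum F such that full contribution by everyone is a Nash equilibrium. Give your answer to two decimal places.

Given the others contribute fully, the best deviation is to contribute 0 (any partial contribution still incurs the fine and gives up units whose private return 0.5778 is below 1).
Deviating from 42 to 0 saves 42 dollars but forfeits the deviator's share of the drop in the tour-expenses pool: 5.2/9 × 42 = 24.27.
So the deviation gain is 42 − 24.27 = 17.73, and the fine must be at least 17.73 dollars to wipe it out.

17.73 dollars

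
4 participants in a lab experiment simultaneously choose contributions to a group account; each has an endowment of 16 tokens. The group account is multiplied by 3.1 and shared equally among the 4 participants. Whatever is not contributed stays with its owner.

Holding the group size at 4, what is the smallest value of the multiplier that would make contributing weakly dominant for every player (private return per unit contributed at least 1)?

A contributed unit returns (multiplier)/4 to its contributor.
This reaches 1 exactly when the multiplier is 4.

4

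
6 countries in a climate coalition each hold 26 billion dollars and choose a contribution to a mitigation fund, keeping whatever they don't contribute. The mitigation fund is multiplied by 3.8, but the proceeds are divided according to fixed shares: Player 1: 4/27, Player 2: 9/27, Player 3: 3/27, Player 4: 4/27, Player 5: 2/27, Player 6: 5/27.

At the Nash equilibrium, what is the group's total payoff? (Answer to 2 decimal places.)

228.80 billion dollars

For player j, contributing a unit is worthwhile iff 3.8 × (j's share) ≥ 1, i.e. iff j's share is at least 0.2632.
Only Player 2 (9/27) clears that bar, contributing 26; the remaining 5 contribute 0. Total contributed: 26.
The mitigation fund pays out 3.8 × 26 = 98.80 in total (split across the unequal shares, but the aggregate is all that matters for the group sum).
The 5 free-riders keep 26 each, adding 130. Group total = 130 + 98.80 = 228.80.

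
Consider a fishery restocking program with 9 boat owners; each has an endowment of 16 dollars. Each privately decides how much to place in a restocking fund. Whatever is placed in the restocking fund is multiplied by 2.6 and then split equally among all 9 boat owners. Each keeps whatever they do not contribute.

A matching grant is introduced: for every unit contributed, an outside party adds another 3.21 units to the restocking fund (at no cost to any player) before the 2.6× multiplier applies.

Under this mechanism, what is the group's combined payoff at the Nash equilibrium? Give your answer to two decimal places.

1576.22 dollars

With the mechanism, a contributed unit returns 2.6 × 4.21 / 9 = 1.2162 per unit of net cost to the contributor — now above 1 — so contributing fully is weakly dominant for every player.
At the Nash equilibrium everyone contributes 16. Group total payoff = 2.6 × 4.21 × 144 = 1576.22.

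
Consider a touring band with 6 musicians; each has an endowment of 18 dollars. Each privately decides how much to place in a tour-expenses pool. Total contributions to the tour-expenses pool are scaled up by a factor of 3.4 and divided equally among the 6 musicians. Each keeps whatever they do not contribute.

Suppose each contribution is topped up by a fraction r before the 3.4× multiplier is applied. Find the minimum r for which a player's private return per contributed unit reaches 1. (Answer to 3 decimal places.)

With matching at rate r, one contributed unit becomes (1 + r) in the tour-expenses pool and returns 3.4 × (1 + r) / 6 to the contributor.
Setting this equal to 1: 1 + r = 6/3.4 = 1.7647.
So the minimum matching rate is r = 1.7647 − 1 = 0.765.

0.765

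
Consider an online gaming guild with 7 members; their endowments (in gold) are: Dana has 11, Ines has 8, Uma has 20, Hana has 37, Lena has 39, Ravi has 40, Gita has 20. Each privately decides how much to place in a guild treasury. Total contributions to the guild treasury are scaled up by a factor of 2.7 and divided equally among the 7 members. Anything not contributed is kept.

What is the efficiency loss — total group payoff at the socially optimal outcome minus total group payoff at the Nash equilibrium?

297.50 gold

The private return per contributed unit is 2.7/7 = 0.3857 < 1 for every player regardless of endowment, so the Nash equilibrium is zero contribution and the group total is Σ E_j = 11 + 8 + 20 + 37 + 39 + 40 + 20 = 175.
Each contributed unit returns 2.700 to the group, so the social optimum is full contribution by everyone: group total = 2.700 × 175 = 472.50.
Efficiency loss = (2.700 − 1) × 175 = 297.50.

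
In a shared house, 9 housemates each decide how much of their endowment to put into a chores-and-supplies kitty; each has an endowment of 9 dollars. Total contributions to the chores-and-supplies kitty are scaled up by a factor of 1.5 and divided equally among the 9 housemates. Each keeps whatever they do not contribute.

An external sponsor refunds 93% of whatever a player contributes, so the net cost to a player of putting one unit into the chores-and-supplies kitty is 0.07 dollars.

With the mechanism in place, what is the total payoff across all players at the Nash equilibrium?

196.83 dollars

The effective private return per unit is now (1.5/9) / 0.07 = 2.3810 > 1, so every player's dominant strategy flips to full contribution.
At the Nash equilibrium everyone contributes 9. Group total payoff = 9 × (9 × 0.93 + 1.5 × 9) = 196.83.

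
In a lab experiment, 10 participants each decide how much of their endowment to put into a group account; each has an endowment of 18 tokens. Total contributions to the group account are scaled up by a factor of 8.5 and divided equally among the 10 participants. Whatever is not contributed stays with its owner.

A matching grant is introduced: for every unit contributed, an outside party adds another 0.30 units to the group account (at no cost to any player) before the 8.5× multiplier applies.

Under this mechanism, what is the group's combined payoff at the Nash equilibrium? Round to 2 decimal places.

The effective private return per unit is now 8.5 × 1.30 / 10 = 1.1050 > 1, so every player's dominant strategy flips to full contribution.
So the Nash equilibrium is full contribution by all 10; the group earns 8.5 × 1.30 × 180 = 1989.00.

1989.00 tokens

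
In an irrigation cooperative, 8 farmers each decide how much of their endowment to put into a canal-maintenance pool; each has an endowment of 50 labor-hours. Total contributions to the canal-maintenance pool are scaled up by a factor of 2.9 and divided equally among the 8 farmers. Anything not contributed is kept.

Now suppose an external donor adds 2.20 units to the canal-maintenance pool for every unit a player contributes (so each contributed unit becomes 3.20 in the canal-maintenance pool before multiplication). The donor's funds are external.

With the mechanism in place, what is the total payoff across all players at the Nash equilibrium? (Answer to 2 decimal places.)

Under the mechanism each unit contributed yields 2.9 × 3.20 / 8 = 1.1600 back to its contributor per unit of net cost, which exceeds 1, making full contribution the dominant choice for everyone.
At the Nash equilibrium everyone contributes 50. Group total payoff = 2.9 × 3.20 × 400 = 3712.00.

3712.00 labor-hours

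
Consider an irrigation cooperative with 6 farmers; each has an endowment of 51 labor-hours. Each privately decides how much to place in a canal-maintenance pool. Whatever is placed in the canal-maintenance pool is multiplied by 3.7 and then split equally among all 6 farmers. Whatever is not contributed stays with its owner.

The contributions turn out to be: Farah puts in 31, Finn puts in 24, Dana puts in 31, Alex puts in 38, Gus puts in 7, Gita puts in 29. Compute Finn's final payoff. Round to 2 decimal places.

Total contributed: 31 + 24 + 31 + 38 + 7 + 29 = 160.
Each receives 3.7 × 160 / 6 = 98.67 from the canal-maintenance pool.
Finn keeps 51 − 24 = 27, so Finn's payoff is 27 + 98.67 = 125.67.

125.67 labor-hours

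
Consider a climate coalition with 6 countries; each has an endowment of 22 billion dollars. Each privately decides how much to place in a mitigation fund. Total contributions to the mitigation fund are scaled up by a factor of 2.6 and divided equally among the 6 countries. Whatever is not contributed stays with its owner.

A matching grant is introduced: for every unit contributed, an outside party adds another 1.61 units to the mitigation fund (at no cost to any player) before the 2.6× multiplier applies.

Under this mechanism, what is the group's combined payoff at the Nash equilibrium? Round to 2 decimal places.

With the mechanism, a contributed unit returns 2.6 × 2.61 / 6 = 1.1310 per unit of net cost to the contributor — now above 1 — so contributing fully is weakly dominant for every player.
At the Nash equilibrium everyone contributes 22. Group total payoff = 2.6 × 2.61 × 132 = 895.75.

895.75 billion dollars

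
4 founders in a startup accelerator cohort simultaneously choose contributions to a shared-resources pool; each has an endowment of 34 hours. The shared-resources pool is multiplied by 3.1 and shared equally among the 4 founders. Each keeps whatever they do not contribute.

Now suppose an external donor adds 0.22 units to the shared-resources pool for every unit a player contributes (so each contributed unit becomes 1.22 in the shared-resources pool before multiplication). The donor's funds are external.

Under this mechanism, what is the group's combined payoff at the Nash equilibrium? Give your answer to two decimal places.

136.00 hours

Even with the mechanism, each unit contributed returns only 3.1 × 1.22 / 4 = 0.9455 per unit of net cost, so contributing nothing is still dominant.
Everyone keeps their endowment and the group total is 4 × 34 = 136.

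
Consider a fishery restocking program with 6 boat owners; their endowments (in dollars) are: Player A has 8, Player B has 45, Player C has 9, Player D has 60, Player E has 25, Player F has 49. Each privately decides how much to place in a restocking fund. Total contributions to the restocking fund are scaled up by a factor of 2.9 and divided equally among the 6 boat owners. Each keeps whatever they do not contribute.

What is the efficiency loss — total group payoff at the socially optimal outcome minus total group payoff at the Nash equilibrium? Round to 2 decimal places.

372.40 dollars

The private return per contributed unit is 2.9/6 = 0.4833 < 1 for every player regardless of endowment, so the Nash equilibrium is zero contribution and the group total is Σ E_j = 8 + 45 + 9 + 60 + 25 + 49 = 196.
Each contributed unit returns 2.900 to the group, so the social optimum is full contribution by everyone: group total = 2.900 × 196 = 568.40.
Efficiency loss = (2.900 − 1) × 196 = 372.40.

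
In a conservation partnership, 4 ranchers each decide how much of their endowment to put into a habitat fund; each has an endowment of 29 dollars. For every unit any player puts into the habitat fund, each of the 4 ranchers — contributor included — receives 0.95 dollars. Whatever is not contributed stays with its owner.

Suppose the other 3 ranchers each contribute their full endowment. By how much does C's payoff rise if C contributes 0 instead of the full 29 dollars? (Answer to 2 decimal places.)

1.45 dollars

Switching from a contribution of 29 to 0 lets C keep an extra 29 dollars, but lowers the habitat fund by 29, which costs C their own share of that drop: 0.95 × 29 = 27.55.
Net gain = 29 − 27.55 = 1.45. The private return per contributed unit (0.95) is below 1, so free-riding is indeed the best response regardless of what the others do.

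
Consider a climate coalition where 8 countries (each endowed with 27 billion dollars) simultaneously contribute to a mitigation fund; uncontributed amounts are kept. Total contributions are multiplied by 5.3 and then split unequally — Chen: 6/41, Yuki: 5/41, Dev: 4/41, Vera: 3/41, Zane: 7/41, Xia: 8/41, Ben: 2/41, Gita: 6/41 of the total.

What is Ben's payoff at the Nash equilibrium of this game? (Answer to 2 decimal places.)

Each unit j contributes comes back to j as 5.3 × (j's share), so j prefers to contribute only if that share exceeds 1/5.3 = 0.1887; otherwise keeping the unit dominates.
The only share above 0.1887 is Xia's 8/41, contributing 27; the remaining 7 contribute 0. Total contributed: 27.
Ben keeps 27 and receives 5.3 × 27 × 2/41 = 6.98 from the mitigation fund, for a payoff of 33.98.

33.98 billion dollars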